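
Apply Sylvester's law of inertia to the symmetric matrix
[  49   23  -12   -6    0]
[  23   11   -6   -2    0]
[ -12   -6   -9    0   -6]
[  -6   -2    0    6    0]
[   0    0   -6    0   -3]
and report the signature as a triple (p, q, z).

Answer: (3, 2, 0)

Derivation:
step 0: pivot 49 → sign +
step 1: pivot 10/49 → sign +
step 2: pivot -63/5 → sign −
step 3: pivot 2 → sign +
step 4: pivot -1/7 → sign −
signature = (3, 2, 0)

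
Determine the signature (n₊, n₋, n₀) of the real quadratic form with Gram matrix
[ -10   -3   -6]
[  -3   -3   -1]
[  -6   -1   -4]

Answer: (0, 3, 0)

Derivation:
step 0: pivot -10 → sign −
step 1: pivot -21/10 → sign −
step 2: pivot -2/21 → sign −
signature = (0, 3, 0)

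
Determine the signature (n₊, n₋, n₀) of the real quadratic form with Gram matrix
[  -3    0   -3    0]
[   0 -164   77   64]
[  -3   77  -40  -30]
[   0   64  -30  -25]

Answer: (0, 4, 0)

Derivation:
step 0: pivot -3 → sign −
step 1: pivot -164 → sign −
step 2: pivot -139/164 → sign −
step 3: pivot -3/139 → sign −
signature = (0, 4, 0)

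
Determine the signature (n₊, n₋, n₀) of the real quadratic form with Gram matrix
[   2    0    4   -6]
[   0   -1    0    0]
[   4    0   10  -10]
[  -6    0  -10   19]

Answer: (2, 2, 0)

Derivation:
step 0: pivot 2 → sign +
step 1: pivot -1 → sign −
step 2: pivot 2 → sign +
step 3: pivot -1 → sign −
signature = (2, 2, 0)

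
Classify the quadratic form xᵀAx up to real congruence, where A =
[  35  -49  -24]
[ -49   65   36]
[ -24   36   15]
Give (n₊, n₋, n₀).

Answer: (2, 1, 0)

Derivation:
step 0: pivot 35 → sign +
step 1: pivot -18/5 → sign −
step 2: pivot 1/7 → sign +
signature = (2, 1, 0)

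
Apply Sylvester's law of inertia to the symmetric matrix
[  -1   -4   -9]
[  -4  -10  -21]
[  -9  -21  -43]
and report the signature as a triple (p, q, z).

step 0: pivot -1 → sign −
step 1: pivot 6 → sign +
step 2: pivot 1/2 → sign +
signature = (2, 1, 0)

Answer: (2, 1, 0)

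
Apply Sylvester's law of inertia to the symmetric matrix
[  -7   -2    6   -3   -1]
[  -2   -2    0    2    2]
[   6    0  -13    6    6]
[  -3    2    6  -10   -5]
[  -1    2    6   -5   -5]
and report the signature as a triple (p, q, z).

step 0: pivot -7 → sign −
step 1: pivot -10/7 → sign −
step 2: pivot -29/5 → sign −
step 3: pivot -3 → sign −
step 4: pivot -6/29 → sign −
signature = (0, 5, 0)

Answer: (0, 5, 0)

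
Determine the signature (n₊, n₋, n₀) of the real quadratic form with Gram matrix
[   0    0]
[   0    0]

Answer: (0, 0, 2)

Derivation:
step 0: row/col 0 already zero → sign 0
step 1: row/col 1 already zero → sign 0
signature = (0, 0, 2)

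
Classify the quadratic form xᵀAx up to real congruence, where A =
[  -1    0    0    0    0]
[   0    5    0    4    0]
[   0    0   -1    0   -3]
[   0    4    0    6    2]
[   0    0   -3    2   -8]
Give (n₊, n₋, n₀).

step 0: pivot -1 → sign −
step 1: pivot 5 → sign +
step 2: pivot -1 → sign −
step 3: pivot 14/5 → sign +
step 4: pivot -3/7 → sign −
signature = (2, 3, 0)

Answer: (2, 3, 0)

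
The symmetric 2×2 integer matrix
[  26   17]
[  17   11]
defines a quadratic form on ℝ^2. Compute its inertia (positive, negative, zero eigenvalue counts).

Answer: (1, 1, 0)

Derivation:
step 0: pivot 26 → sign +
step 1: pivot -3/26 → sign −
signature = (1, 1, 0)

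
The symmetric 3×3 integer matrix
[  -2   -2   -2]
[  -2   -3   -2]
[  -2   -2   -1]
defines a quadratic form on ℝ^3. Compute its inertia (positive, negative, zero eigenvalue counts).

step 0: pivot -2 → sign −
step 1: pivot -1 → sign −
step 2: pivot 1 → sign +
signature = (1, 2, 0)

Answer: (1, 2, 0)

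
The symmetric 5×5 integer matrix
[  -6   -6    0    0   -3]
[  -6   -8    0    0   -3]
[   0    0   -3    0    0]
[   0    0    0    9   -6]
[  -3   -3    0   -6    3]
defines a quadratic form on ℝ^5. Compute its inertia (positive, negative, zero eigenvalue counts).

step 0: pivot -6 → sign −
step 1: pivot -2 → sign −
step 2: pivot -3 → sign −
step 3: pivot 9 → sign +
step 4: pivot 1/2 → sign +
signature = (2, 3, 0)

Answer: (2, 3, 0)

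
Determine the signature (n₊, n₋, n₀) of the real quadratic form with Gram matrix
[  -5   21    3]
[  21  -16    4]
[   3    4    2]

step 0: pivot -5 → sign −
step 1: pivot 361/5 → sign +
step 2: pivot -6/361 → sign −
signature = (1, 2, 0)

Answer: (1, 2, 0)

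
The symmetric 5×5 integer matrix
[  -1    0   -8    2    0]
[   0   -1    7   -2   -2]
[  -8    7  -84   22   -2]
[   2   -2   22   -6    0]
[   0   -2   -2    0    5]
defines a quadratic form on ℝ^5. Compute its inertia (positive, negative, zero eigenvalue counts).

Answer: (2, 3, 0)

Derivation:
step 0: pivot -1 → sign −
step 1: pivot -1 → sign −
step 2: pivot 29 → sign +
step 3: pivot -6/29 → sign −
step 4: pivot 1 → sign +
signature = (2, 3, 0)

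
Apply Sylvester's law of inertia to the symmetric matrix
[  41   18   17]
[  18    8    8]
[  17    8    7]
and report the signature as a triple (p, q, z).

step 0: pivot 41 → sign +
step 1: pivot 4/41 → sign +
step 2: pivot -3 → sign −
signature = (2, 1, 0)

Answer: (2, 1, 0)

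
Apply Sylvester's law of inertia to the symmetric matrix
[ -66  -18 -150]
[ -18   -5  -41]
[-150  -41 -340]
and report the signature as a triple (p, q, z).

step 0: pivot -66 → sign −
step 1: pivot -1/11 → sign −
step 2: pivot 1 → sign +
signature = (1, 2, 0)

Answer: (1, 2, 0)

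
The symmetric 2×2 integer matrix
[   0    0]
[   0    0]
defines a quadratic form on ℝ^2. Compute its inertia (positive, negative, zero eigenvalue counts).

Answer: (0, 0, 2)

Derivation:
step 0: row/col 0 already zero → sign 0
step 1: row/col 1 already zero → sign 0
signature = (0, 0, 2)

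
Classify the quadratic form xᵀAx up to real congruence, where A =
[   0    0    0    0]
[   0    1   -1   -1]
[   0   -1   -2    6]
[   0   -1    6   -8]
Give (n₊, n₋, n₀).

Answer: (1, 2, 1)

Derivation:
step 0: pivot 1 → sign +
step 1: pivot -3 → sign −
step 2: pivot -2/3 → sign −
step 3: row/col 3 already zero → sign 0
signature = (1, 2, 1)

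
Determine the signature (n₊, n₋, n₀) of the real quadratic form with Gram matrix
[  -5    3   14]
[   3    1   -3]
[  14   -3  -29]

Answer: (1, 2, 0)

Derivation:
step 0: pivot -5 → sign −
step 1: pivot 14/5 → sign +
step 2: pivot -3/14 → sign −
signature = (1, 2, 0)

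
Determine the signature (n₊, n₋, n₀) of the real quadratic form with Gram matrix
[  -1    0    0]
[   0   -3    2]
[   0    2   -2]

Answer: (0, 3, 0)

Derivation:
step 0: pivot -1 → sign −
step 1: pivot -3 → sign −
step 2: pivot -2/3 → sign −
signature = (0, 3, 0)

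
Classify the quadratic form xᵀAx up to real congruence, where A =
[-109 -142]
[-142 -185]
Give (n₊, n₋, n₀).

Answer: (0, 2, 0)

Derivation:
step 0: pivot -109 → sign −
step 1: pivot -1/109 → sign −
signature = (0, 2, 0)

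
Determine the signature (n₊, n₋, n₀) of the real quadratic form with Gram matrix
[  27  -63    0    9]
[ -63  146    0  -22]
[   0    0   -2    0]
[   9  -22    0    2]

Answer: (1, 2, 1)

Derivation:
step 0: pivot 27 → sign +
step 1: pivot -1 → sign −
step 2: pivot -2 → sign −
step 3: row/col 3 already zero → sign 0
signature = (1, 2, 1)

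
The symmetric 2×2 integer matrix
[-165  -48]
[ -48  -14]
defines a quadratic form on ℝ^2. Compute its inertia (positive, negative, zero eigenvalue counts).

step 0: pivot -165 → sign −
step 1: pivot -2/55 → sign −
signature = (0, 2, 0)

Answer: (0, 2, 0)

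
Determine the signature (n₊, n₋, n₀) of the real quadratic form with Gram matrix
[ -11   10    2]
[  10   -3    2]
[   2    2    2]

Answer: (1, 2, 0)

Derivation:
step 0: pivot -11 → sign −
step 1: pivot 67/11 → sign +
step 2: pivot -2/67 → sign −
signature = (1, 2, 0)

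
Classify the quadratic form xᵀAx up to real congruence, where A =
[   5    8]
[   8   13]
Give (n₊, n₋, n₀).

Answer: (2, 0, 0)

Derivation:
step 0: pivot 5 → sign +
step 1: pivot 1/5 → sign +
signature = (2, 0, 0)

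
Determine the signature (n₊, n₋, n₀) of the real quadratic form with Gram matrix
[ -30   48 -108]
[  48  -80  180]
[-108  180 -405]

step 0: pivot -30 → sign −
step 1: pivot -16/5 → sign −
step 2: row/col 2 already zero → sign 0
signature = (0, 2, 1)

Answer: (0, 2, 1)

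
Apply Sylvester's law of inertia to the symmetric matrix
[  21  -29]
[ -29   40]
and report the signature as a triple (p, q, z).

Answer: (1, 1, 0)

Derivation:
step 0: pivot 21 → sign +
step 1: pivot -1/21 → sign −
signature = (1, 1, 0)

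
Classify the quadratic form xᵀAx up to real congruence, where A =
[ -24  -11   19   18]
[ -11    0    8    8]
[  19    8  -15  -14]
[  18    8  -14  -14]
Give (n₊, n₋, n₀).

step 0: pivot -24 → sign −
step 1: pivot 121/24 → sign +
step 2: pivot -7/121 → sign −
step 3: pivot 2/7 → sign +
signature = (2, 2, 0)

Answer: (2, 2, 0)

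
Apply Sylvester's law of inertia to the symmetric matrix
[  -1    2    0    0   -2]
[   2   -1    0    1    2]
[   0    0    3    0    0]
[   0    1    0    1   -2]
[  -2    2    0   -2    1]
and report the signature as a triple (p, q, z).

Answer: (4, 1, 0)

Derivation:
step 0: pivot -1 → sign −
step 1: pivot 3 → sign +
step 2: pivot 3 → sign +
step 3: pivot 2/3 → sign +
step 4: pivot 1 → sign +
signature = (4, 1, 0)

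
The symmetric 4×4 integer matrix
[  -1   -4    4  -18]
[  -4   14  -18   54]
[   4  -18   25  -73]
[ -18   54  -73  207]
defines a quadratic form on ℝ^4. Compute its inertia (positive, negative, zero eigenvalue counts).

Answer: (2, 2, 0)

Derivation:
step 0: pivot -1 → sign −
step 1: pivot 30 → sign +
step 2: pivot 37/15 → sign +
step 3: pivot -6/37 → sign −
signature = (2, 2, 0)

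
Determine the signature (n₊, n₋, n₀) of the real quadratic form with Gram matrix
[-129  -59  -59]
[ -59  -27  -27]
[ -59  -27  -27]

Answer: (0, 2, 1)

Derivation:
step 0: pivot -129 → sign −
step 1: pivot -2/129 → sign −
step 2: row/col 2 already zero → sign 0
signature = (0, 2, 1)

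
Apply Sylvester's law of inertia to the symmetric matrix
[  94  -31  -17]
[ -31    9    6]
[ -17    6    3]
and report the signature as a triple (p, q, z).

step 0: pivot 94 → sign +
step 1: pivot -115/94 → sign −
step 2: pivot 6/115 → sign +
signature = (2, 1, 0)

Answer: (2, 1, 0)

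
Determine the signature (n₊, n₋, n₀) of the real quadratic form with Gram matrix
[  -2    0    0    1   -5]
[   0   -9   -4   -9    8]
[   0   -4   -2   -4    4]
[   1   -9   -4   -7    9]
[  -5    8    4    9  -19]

step 0: pivot -2 → sign −
step 1: pivot -9 → sign −
step 2: pivot -2/9 → sign −
step 3: pivot 5/2 → sign +
step 4: pivot 3/5 → sign +
signature = (2, 3, 0)

Answer: (2, 3, 0)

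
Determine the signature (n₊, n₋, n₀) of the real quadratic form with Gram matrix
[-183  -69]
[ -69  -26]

Answer: (1, 1, 0)

Derivation:
step 0: pivot -183 → sign −
step 1: pivot 1/61 → sign +
signature = (1, 1, 0)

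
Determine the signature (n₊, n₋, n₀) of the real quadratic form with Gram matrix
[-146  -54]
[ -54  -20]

Answer: (0, 2, 0)

Derivation:
step 0: pivot -146 → sign −
step 1: pivot -2/73 → sign −
signature = (0, 2, 0)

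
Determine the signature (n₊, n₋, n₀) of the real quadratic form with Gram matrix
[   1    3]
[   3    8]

step 0: pivot 1 → sign +
step 1: pivot -1 → sign −
signature = (1, 1, 0)

Answer: (1, 1, 0)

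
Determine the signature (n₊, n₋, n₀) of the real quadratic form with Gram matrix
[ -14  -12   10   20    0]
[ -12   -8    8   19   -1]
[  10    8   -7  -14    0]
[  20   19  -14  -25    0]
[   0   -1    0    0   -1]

step 0: pivot -14 → sign −
step 1: pivot 16/7 → sign +
step 2: pivot 33/16 → sign +
step 3: pivot -3/11 → sign −
step 4: pivot -2/3 → sign −
signature = (2, 3, 0)

Answer: (2, 3, 0)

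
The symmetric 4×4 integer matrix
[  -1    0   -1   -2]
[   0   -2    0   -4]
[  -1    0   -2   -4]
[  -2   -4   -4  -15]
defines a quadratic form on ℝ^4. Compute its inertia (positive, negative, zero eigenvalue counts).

Answer: (1, 3, 0)

Derivation:
step 0: pivot -1 → sign −
step 1: pivot -2 → sign −
step 2: pivot -1 → sign −
step 3: pivot 1 → sign +
signature = (1, 3, 0)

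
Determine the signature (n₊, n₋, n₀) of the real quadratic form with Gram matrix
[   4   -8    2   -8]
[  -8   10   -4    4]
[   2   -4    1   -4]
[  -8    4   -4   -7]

Answer: (2, 1, 1)

Derivation:
step 0: pivot 4 → sign +
step 1: pivot -6 → sign −
step 2: pivot 1 → sign +
step 3: row/col 3 already zero → sign 0
signature = (2, 1, 1)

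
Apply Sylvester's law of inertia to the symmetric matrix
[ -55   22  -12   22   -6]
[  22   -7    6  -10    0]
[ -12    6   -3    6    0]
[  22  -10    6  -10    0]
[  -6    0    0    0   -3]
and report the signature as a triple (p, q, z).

Answer: (3, 2, 0)

Derivation:
step 0: pivot -55 → sign −
step 1: pivot 9/5 → sign +
step 2: pivot -13/11 → sign −
step 3: pivot 18/13 → sign +
step 4: pivot 1 → sign +
signature = (3, 2, 0)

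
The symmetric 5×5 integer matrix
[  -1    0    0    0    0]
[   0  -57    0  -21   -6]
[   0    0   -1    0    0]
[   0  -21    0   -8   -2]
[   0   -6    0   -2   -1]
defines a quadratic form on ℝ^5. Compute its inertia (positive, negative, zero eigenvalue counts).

Answer: (0, 5, 0)

Derivation:
step 0: pivot -1 → sign −
step 1: pivot -57 → sign −
step 2: pivot -1 → sign −
step 3: pivot -5/19 → sign −
step 4: pivot -1/5 → sign −
signature = (0, 5, 0)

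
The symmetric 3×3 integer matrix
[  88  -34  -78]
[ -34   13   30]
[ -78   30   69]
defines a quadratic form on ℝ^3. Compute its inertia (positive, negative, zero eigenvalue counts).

Answer: (1, 1, 1)

Derivation:
step 0: pivot 88 → sign +
step 1: pivot -3/22 → sign −
step 2: row/col 2 already zero → sign 0
signature = (1, 1, 1)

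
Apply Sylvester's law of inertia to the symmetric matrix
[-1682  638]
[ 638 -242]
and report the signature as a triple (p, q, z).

step 0: pivot -1682 → sign −
step 1: row/col 1 already zero → sign 0
signature = (0, 1, 1)

Answer: (0, 1, 1)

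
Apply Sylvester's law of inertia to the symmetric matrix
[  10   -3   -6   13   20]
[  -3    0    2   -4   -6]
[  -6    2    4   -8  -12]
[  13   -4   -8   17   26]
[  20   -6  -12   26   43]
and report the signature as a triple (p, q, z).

Answer: (3, 1, 1)

Derivation:
step 0: pivot 10 → sign +
step 1: pivot -9/10 → sign −
step 2: pivot 4/9 → sign +
step 3: pivot 3 → sign +
step 4: row/col 4 already zero → sign 0
signature = (3, 1, 1)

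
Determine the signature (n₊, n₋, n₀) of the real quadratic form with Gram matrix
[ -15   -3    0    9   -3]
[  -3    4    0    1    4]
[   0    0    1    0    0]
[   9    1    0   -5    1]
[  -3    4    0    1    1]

step 0: pivot -15 → sign −
step 1: pivot 23/5 → sign +
step 2: pivot 1 → sign +
step 3: pivot 6/23 → sign +
step 4: pivot -3 → sign −
signature = (3, 2, 0)

Answer: (3, 2, 0)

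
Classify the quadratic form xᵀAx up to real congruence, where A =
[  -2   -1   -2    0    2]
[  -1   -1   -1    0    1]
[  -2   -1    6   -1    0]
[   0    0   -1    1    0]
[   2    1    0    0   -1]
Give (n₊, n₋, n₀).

step 0: pivot -2 → sign −
step 1: pivot -1/2 → sign −
step 2: pivot 8 → sign +
step 3: pivot 7/8 → sign +
step 4: pivot 3/7 → sign +
signature = (3, 2, 0)

Answer: (3, 2, 0)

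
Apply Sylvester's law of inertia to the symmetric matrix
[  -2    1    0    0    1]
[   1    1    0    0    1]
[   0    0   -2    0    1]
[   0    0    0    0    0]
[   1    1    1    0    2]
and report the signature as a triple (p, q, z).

step 0: pivot -2 → sign −
step 1: pivot 3/2 → sign +
step 2: pivot -2 → sign −
step 3: pivot 3/2 → sign +
step 4: row/col 4 already zero → sign 0
signature = (2, 2, 1)

Answer: (2, 2, 1)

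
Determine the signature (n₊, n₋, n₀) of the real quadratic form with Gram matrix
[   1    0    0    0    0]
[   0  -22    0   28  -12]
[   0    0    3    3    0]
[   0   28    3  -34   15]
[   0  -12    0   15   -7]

step 0: pivot 1 → sign +
step 1: pivot -22 → sign −
step 2: pivot 3 → sign +
step 3: pivot -15/11 → sign −
step 4: pivot -2/5 → sign −
signature = (2, 3, 0)

Answer: (2, 3, 0)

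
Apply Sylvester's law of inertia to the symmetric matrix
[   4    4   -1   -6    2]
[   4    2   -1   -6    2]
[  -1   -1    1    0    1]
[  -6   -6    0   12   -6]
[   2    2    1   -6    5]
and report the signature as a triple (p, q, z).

step 0: pivot 4 → sign +
step 1: pivot -2 → sign −
step 2: pivot 3/4 → sign +
step 3: pivot 1 → sign +
step 4: row/col 4 already zero → sign 0
signature = (3, 1, 1)

Answer: (3, 1, 1)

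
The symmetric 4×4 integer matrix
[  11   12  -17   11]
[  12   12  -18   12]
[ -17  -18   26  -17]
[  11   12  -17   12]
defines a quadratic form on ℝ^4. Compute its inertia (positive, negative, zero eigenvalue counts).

Answer: (2, 1, 1)

Derivation:
step 0: pivot 11 → sign +
step 1: pivot -12/11 → sign −
step 2: pivot 1 → sign +
step 3: row/col 3 already zero → sign 0
signature = (2, 1, 1)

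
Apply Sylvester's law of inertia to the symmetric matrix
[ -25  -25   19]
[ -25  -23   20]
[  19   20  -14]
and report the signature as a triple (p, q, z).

step 0: pivot -25 → sign −
step 1: pivot 2 → sign +
step 2: pivot -3/50 → sign −
signature = (1, 2, 0)

Answer: (1, 2, 0)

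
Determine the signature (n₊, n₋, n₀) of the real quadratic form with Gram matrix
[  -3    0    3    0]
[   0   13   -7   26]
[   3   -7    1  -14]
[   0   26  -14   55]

step 0: pivot -3 → sign −
step 1: pivot 13 → sign +
step 2: pivot 3/13 → sign +
step 3: pivot 3 → sign +
signature = (3, 1, 0)

Answer: (3, 1, 0)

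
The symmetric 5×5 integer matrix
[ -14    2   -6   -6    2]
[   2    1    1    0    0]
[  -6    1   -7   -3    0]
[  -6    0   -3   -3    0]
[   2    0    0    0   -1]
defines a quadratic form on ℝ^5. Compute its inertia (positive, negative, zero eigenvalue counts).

step 0: pivot -14 → sign −
step 1: pivot 9/7 → sign +
step 2: pivot -40/9 → sign −
step 3: pivot -39/40 → sign −
step 4: pivot -3/13 → sign −
signature = (1, 4, 0)

Answer: (1, 4, 0)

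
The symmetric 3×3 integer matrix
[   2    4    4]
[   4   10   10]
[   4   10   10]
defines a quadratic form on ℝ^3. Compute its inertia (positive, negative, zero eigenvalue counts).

step 0: pivot 2 → sign +
step 1: pivot 2 → sign +
step 2: row/col 2 already zero → sign 0
signature = (2, 0, 1)

Answer: (2, 0, 1)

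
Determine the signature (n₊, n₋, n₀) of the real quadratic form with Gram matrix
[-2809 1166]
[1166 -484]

Answer: (0, 1, 1)

Derivation:
step 0: pivot -2809 → sign −
step 1: row/col 1 already zero → sign 0
signature = (0, 1, 1)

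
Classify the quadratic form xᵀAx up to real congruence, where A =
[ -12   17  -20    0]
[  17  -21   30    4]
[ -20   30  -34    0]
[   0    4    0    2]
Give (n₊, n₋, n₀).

Answer: (1, 3, 0)

Derivation:
step 0: pivot -12 → sign −
step 1: pivot 37/12 → sign +
step 2: pivot -58/37 → sign −
step 3: pivot -6/29 → sign −
signature = (1, 3, 0)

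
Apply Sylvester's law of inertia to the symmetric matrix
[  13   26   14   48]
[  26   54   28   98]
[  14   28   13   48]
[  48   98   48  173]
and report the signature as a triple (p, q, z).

step 0: pivot 13 → sign +
step 1: pivot 2 → sign +
step 2: pivot -27/13 → sign −
step 3: pivot 1/3 → sign +
signature = (3, 1, 0)

Answer: (3, 1, 0)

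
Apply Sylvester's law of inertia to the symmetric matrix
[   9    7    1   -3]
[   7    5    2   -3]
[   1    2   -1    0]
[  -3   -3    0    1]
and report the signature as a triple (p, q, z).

Answer: (2, 1, 1)

Derivation:
step 0: pivot 9 → sign +
step 1: pivot -4/9 → sign −
step 2: pivot 9/4 → sign +
step 3: row/col 3 already zero → sign 0
signature = (2, 1, 1)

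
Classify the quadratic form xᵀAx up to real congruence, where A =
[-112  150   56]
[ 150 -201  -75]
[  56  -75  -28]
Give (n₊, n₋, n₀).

step 0: pivot -112 → sign −
step 1: pivot -3/28 → sign −
step 2: row/col 2 already zero → sign 0
signature = (0, 2, 1)

Answer: (0, 2, 1)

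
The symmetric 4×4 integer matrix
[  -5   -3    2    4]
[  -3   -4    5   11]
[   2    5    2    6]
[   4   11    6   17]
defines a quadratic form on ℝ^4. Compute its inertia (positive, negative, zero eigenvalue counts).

Answer: (1, 3, 0)

Derivation:
step 0: pivot -5 → sign −
step 1: pivot -11/5 → sign −
step 2: pivot 103/11 → sign +
step 3: pivot -3/103 → sign −
signature = (1, 3, 0)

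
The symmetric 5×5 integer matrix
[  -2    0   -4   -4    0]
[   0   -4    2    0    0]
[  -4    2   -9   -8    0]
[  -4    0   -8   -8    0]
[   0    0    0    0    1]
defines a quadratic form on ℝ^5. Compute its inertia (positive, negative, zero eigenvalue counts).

Answer: (1, 2, 2)

Derivation:
step 0: pivot -2 → sign −
step 1: pivot -4 → sign −
step 2: pivot 1 → sign +
step 3: row/col 3 already zero → sign 0
step 4: row/col 4 already zero → sign 0
signature = (1, 2, 2)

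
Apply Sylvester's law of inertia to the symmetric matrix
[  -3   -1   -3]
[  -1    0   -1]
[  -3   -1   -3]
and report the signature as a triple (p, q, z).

Answer: (1, 1, 1)

Derivation:
step 0: pivot -3 → sign −
step 1: pivot 1/3 → sign +
step 2: row/col 2 already zero → sign 0
signature = (1, 1, 1)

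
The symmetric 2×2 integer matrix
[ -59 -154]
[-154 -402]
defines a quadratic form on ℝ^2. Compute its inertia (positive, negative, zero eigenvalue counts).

step 0: pivot -59 → sign −
step 1: pivot -2/59 → sign −
signature = (0, 2, 0)

Answer: (0, 2, 0)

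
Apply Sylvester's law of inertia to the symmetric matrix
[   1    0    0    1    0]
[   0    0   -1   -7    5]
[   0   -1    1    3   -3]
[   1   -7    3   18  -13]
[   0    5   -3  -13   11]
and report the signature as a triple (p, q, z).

step 0: pivot 1 → sign +
step 1: pivot 1 → sign +
step 2: pivot -1 → sign −
step 3: pivot 24 → sign +
step 4: row/col 4 already zero → sign 0
signature = (3, 1, 1)

Answer: (3, 1, 1)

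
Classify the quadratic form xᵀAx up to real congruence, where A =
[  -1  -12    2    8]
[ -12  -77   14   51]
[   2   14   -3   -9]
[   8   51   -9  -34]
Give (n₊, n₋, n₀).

Answer: (1, 3, 0)

Derivation:
step 0: pivot -1 → sign −
step 1: pivot 67 → sign +
step 2: pivot -33/67 → sign −
step 3: pivot -2/33 → sign −
signature = (1, 3, 0)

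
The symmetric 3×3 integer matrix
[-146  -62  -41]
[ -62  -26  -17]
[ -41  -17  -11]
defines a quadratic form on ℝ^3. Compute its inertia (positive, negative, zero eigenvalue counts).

step 0: pivot -146 → sign −
step 1: pivot 24/73 → sign +
step 2: row/col 2 already zero → sign 0
signature = (1, 1, 1)

Answer: (1, 1, 1)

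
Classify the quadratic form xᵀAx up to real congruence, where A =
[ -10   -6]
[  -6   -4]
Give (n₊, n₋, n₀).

step 0: pivot -10 → sign −
step 1: pivot -2/5 → sign −
signature = (0, 2, 0)

Answer: (0, 2, 0)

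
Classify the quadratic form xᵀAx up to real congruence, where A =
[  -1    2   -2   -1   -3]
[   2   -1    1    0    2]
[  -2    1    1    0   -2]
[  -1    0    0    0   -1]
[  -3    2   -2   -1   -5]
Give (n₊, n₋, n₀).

step 0: pivot -1 → sign −
step 1: pivot 3 → sign +
step 2: pivot 2 → sign +
step 3: pivot -1/3 → sign −
step 4: row/col 4 already zero → sign 0
signature = (2, 2, 1)

Answer: (2, 2, 1)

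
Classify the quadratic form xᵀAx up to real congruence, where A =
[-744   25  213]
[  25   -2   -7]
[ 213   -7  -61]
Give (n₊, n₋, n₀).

step 0: pivot -744 → sign −
step 1: pivot -863/744 → sign −
step 2: pivot 1/863 → sign +
signature = (1, 2, 0)

Answer: (1, 2, 0)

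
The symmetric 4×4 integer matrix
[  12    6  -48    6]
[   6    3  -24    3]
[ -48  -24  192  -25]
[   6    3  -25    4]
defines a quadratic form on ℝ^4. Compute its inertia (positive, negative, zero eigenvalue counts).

step 0: pivot 12 → sign +
step 1: pivot 1 → sign +
step 2: pivot -1 → sign −
step 3: row/col 3 already zero → sign 0
signature = (2, 1, 1)

Answer: (2, 1, 1)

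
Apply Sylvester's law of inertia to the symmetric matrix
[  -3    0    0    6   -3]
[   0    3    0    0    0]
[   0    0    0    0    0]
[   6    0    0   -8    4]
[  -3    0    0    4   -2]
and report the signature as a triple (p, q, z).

step 0: pivot -3 → sign −
step 1: pivot 3 → sign +
step 2: pivot 4 → sign +
step 3: row/col 3 already zero → sign 0
step 4: row/col 4 already zero → sign 0
signature = (2, 1, 2)

Answer: (2, 1, 2)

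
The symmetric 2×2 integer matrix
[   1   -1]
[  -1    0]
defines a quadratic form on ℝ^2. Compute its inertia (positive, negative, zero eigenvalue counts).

step 0: pivot 1 → sign +
step 1: pivot -1 → sign −
signature = (1, 1, 0)

Answer: (1, 1, 0)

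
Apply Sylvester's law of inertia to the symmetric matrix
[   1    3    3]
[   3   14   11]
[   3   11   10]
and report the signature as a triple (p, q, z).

Answer: (3, 0, 0)

Derivation:
step 0: pivot 1 → sign +
step 1: pivot 5 → sign +
step 2: pivot 1/5 → sign +
signature = (3, 0, 0)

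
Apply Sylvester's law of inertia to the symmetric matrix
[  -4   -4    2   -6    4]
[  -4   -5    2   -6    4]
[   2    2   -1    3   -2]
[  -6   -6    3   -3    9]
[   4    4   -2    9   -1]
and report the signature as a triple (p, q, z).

step 0: pivot -4 → sign −
step 1: pivot -1 → sign −
step 2: pivot 6 → sign +
step 3: pivot 3/2 → sign +
step 4: row/col 4 already zero → sign 0
signature = (2, 2, 1)

Answer: (2, 2, 1)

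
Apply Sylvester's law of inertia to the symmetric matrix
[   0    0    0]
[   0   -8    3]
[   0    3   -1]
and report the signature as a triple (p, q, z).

Answer: (1, 1, 1)

Derivation:
step 0: pivot -8 → sign −
step 1: pivot 1/8 → sign +
step 2: row/col 2 already zero → sign 0
signature = (1, 1, 1)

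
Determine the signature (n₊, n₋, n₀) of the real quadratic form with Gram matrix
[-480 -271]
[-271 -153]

step 0: pivot -480 → sign −
step 1: pivot 1/480 → sign +
signature = (1, 1, 0)

Answer: (1, 1, 0)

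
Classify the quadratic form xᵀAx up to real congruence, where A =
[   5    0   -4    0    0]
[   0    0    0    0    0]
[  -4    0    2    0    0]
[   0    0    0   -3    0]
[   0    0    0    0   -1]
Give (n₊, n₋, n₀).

step 0: pivot 5 → sign +
step 1: pivot -6/5 → sign −
step 2: pivot -3 → sign −
step 3: pivot -1 → sign −
step 4: row/col 4 already zero → sign 0
signature = (1, 3, 1)

Answer: (1, 3, 1)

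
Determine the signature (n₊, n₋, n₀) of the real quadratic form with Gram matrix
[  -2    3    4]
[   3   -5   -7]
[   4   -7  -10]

step 0: pivot -2 → sign −
step 1: pivot -1/2 → sign −
step 2: row/col 2 already zero → sign 0
signature = (0, 2, 1)

Answer: (0, 2, 1)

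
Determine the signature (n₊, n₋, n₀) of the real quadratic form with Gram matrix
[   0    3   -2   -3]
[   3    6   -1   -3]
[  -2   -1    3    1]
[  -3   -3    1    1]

step 0: pivot 6 → sign +
step 1: pivot -3/2 → sign −
step 2: pivot 13/3 → sign +
step 3: pivot 1/13 → sign +
signature = (3, 1, 0)

Answer: (3, 1, 0)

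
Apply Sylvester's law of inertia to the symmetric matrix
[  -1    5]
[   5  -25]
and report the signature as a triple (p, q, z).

step 0: pivot -1 → sign −
step 1: row/col 1 already zero → sign 0
signature = (0, 1, 1)

Answer: (0, 1, 1)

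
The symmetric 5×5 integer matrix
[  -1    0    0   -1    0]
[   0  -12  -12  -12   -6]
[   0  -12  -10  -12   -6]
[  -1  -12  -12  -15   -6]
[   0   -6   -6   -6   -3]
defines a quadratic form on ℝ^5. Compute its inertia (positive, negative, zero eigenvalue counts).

Answer: (1, 3, 1)

Derivation:
step 0: pivot -1 → sign −
step 1: pivot -12 → sign −
step 2: pivot 2 → sign +
step 3: pivot -2 → sign −
step 4: row/col 4 already zero → sign 0
signature = (1, 3, 1)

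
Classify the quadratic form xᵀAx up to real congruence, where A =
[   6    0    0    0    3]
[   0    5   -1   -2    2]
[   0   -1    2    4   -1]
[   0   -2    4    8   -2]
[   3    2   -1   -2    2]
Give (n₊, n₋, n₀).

step 0: pivot 6 → sign +
step 1: pivot 5 → sign +
step 2: pivot 9/5 → sign +
step 3: pivot -1/2 → sign −
step 4: row/col 4 already zero → sign 0
signature = (3, 1, 1)

Answer: (3, 1, 1)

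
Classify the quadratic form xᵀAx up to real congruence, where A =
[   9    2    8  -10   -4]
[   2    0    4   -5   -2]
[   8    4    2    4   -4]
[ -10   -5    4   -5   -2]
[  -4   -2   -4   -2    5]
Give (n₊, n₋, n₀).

step 0: pivot 9 → sign +
step 1: pivot -4/9 → sign −
step 2: pivot 6 → sign +
step 3: pivot 13/12 → sign +
step 4: pivot -3/13 → sign −
signature = (3, 2, 0)

Answer: (3, 2, 0)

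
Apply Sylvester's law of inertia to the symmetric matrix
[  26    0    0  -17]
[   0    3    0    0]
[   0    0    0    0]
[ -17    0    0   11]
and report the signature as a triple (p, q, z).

Answer: (2, 1, 1)

Derivation:
step 0: pivot 26 → sign +
step 1: pivot 3 → sign +
step 2: pivot -3/26 → sign −
step 3: row/col 3 already zero → sign 0
signature = (2, 1, 1)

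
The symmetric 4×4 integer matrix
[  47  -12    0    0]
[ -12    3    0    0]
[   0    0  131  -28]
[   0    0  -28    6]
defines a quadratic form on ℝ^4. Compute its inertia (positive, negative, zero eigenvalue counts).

step 0: pivot 47 → sign +
step 1: pivot -3/47 → sign −
step 2: pivot 131 → sign +
step 3: pivot 2/131 → sign +
signature = (3, 1, 0)

Answer: (3, 1, 0)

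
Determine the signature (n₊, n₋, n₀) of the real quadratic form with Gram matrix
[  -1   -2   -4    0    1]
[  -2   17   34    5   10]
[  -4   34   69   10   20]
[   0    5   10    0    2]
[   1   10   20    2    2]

step 0: pivot -1 → sign −
step 1: pivot 21 → sign +
step 2: pivot 1 → sign +
step 3: pivot -25/21 → sign −
step 4: pivot -1/25 → sign −
signature = (2, 3, 0)

Answer: (2, 3, 0)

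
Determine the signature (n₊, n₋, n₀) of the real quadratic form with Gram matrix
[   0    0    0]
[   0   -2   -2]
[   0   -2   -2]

Answer: (0, 1, 2)

Derivation:
step 0: pivot -2 → sign −
step 1: row/col 1 already zero → sign 0
step 2: row/col 2 already zero → sign 0
signature = (0, 1, 2)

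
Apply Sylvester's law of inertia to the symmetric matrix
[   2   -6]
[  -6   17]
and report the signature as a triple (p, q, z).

Answer: (1, 1, 0)

Derivation:
step 0: pivot 2 → sign +
step 1: pivot -1 → sign −
signature = (1, 1, 0)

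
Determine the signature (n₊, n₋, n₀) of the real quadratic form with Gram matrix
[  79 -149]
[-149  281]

Answer: (1, 1, 0)

Derivation:
step 0: pivot 79 → sign +
step 1: pivot -2/79 → sign −
signature = (1, 1, 0)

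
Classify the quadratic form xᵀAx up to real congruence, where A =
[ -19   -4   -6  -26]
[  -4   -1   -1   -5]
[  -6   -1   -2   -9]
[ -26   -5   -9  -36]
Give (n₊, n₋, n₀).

step 0: pivot -19 → sign −
step 1: pivot -3/19 → sign −
step 2: pivot 1/3 → sign +
step 3: pivot 1 → sign +
signature = (2, 2, 0)

Answer: (2, 2, 0)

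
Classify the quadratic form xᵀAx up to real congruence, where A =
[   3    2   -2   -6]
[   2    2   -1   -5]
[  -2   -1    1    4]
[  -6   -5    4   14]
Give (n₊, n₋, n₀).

step 0: pivot 3 → sign +
step 1: pivot 2/3 → sign +
step 2: pivot -1/2 → sign −
step 3: pivot 1 → sign +
signature = (3, 1, 0)

Answer: (3, 1, 0)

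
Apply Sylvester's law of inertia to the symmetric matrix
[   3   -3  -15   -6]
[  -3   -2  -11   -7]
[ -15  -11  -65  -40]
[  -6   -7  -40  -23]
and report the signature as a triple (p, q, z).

step 0: pivot 3 → sign +
step 1: pivot -5 → sign −
step 2: pivot -24/5 → sign −
step 3: row/col 3 already zero → sign 0
signature = (1, 2, 1)

Answer: (1, 2, 1)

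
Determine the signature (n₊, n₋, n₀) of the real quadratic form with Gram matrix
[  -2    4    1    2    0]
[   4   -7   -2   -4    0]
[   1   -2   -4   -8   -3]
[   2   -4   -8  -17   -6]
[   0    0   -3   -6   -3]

Answer: (1, 4, 0)

Derivation:
step 0: pivot -2 → sign −
step 1: pivot 1 → sign +
step 2: pivot -7/2 → sign −
step 3: pivot -1 → sign −
step 4: pivot -3/7 → sign −
signature = (1, 4, 0)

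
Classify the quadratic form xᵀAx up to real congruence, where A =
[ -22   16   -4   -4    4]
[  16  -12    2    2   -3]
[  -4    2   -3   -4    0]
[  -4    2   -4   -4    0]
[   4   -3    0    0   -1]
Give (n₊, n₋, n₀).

step 0: pivot -22 → sign −
step 1: pivot -4/11 → sign −
step 2: pivot -1 → sign −
step 3: pivot 1 → sign +
step 4: row/col 4 already zero → sign 0
signature = (1, 3, 1)

Answer: (1, 3, 1)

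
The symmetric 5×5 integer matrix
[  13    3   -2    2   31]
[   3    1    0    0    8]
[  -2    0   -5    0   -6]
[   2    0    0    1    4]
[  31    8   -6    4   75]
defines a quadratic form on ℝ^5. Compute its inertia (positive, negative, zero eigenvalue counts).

Answer: (3, 2, 0)

Derivation:
step 0: pivot 13 → sign +
step 1: pivot 4/13 → sign +
step 2: pivot -6 → sign −
step 3: pivot 1/6 → sign +
step 4: pivot -1/4 → sign −
signature = (3, 2, 0)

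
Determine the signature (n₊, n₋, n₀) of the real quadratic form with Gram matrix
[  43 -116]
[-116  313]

Answer: (2, 0, 0)

Derivation:
step 0: pivot 43 → sign +
step 1: pivot 3/43 → sign +
signature = (2, 0, 0)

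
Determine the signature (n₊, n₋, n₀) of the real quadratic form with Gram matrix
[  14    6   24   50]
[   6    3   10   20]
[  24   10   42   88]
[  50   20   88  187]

step 0: pivot 14 → sign +
step 1: pivot 3/7 → sign +
step 2: pivot 2/3 → sign +
step 3: pivot 1 → sign +
signature = (4, 0, 0)

Answer: (4, 0, 0)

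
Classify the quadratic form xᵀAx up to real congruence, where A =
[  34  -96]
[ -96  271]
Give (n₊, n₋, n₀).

Answer: (1, 1, 0)

Derivation:
step 0: pivot 34 → sign +
step 1: pivot -1/17 → sign −
signature = (1, 1, 0)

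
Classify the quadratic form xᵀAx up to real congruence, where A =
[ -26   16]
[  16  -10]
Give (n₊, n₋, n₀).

Answer: (0, 2, 0)

Derivation:
step 0: pivot -26 → sign −
step 1: pivot -2/13 → sign −
signature = (0, 2, 0)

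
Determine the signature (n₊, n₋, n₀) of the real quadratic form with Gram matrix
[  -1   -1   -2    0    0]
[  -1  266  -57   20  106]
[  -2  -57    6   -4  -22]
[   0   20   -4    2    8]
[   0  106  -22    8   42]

step 0: pivot -1 → sign −
step 1: pivot 267 → sign +
step 2: pivot -355/267 → sign −
step 3: pivot 182/355 → sign +
step 4: pivot -6/91 → sign −
signature = (2, 3, 0)

Answer: (2, 3, 0)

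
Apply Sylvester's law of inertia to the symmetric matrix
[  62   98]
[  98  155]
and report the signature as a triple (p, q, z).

Answer: (2, 0, 0)

Derivation:
step 0: pivot 62 → sign +
step 1: pivot 3/31 → sign +
signature = (2, 0, 0)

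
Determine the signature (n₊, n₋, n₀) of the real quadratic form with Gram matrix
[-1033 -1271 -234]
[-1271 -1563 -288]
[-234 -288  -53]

step 0: pivot -1033 → sign −
step 1: pivot 862/1033 → sign +
step 2: pivot -1/431 → sign −
signature = (1, 2, 0)

Answer: (1, 2, 0)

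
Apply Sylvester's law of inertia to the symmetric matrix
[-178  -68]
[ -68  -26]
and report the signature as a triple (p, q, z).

Answer: (0, 2, 0)

Derivation:
step 0: pivot -178 → sign −
step 1: pivot -2/89 → sign −
signature = (0, 2, 0)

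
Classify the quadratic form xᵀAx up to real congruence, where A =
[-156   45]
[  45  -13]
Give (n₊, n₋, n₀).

step 0: pivot -156 → sign −
step 1: pivot -1/52 → sign −
signature = (0, 2, 0)

Answer: (0, 2, 0)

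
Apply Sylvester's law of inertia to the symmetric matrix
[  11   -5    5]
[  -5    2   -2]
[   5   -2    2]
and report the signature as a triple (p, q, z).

step 0: pivot 11 → sign +
step 1: pivot -3/11 → sign −
step 2: row/col 2 already zero → sign 0
signature = (1, 1, 1)

Answer: (1, 1, 1)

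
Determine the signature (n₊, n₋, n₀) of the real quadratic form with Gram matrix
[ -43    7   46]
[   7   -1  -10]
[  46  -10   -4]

step 0: pivot -43 → sign −
step 1: pivot 6/43 → sign +
step 2: row/col 2 already zero → sign 0
signature = (1, 1, 1)

Answer: (1, 1, 1)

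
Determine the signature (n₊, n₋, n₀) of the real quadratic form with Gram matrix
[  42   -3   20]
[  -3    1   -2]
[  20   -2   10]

Answer: (3, 0, 0)

Derivation:
step 0: pivot 42 → sign +
step 1: pivot 11/14 → sign +
step 2: pivot 2/33 → sign +
signature = (3, 0, 0)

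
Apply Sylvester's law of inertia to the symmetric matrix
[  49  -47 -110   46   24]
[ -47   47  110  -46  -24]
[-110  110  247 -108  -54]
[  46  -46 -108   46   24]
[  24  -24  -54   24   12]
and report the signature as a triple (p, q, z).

step 0: pivot 49 → sign +
step 1: pivot 94/49 → sign +
step 2: pivot -491/47 → sign −
step 3: pivot 486/491 → sign +
step 4: row/col 4 already zero → sign 0
signature = (3, 1, 1)

Answer: (3, 1, 1)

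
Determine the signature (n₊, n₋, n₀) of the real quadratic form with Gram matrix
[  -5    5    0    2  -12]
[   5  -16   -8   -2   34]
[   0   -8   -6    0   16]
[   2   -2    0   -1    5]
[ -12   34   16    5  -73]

Answer: (0, 4, 1)

Derivation:
step 0: pivot -5 → sign −
step 1: pivot -11 → sign −
step 2: pivot -2/11 → sign −
step 3: pivot -1/5 → sign −
step 4: row/col 4 already zero → sign 0
signature = (0, 4, 1)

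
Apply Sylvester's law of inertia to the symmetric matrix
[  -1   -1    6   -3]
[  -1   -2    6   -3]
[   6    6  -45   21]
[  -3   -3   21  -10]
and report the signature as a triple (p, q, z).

step 0: pivot -1 → sign −
step 1: pivot -1 → sign −
step 2: pivot -9 → sign −
step 3: row/col 3 already zero → sign 0
signature = (0, 3, 1)

Answer: (0, 3, 1)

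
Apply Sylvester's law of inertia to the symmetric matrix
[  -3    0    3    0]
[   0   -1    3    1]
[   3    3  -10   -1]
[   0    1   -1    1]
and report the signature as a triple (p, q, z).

step 0: pivot -3 → sign −
step 1: pivot -1 → sign −
step 2: pivot 2 → sign +
step 3: row/col 3 already zero → sign 0
signature = (1, 2, 1)

Answer: (1, 2, 1)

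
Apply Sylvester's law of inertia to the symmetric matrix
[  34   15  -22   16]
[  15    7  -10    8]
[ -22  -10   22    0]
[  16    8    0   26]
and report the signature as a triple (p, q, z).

step 0: pivot 34 → sign +
step 1: pivot 13/34 → sign +
step 2: pivot 98/13 → sign +
step 3: pivot -6/49 → sign −
signature = (3, 1, 0)

Answer: (3, 1, 0)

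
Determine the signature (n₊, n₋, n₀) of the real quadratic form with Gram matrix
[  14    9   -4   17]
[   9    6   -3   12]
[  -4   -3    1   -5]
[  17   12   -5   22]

step 0: pivot 14 → sign +
step 1: pivot 3/14 → sign +
step 2: pivot -1 → sign −
step 3: row/col 3 already zero → sign 0
signature = (2, 1, 1)

Answer: (2, 1, 1)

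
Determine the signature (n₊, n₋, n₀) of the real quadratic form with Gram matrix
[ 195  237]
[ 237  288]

Answer: (1, 1, 0)

Derivation:
step 0: pivot 195 → sign +
step 1: pivot -3/65 → sign −
signature = (1, 1, 0)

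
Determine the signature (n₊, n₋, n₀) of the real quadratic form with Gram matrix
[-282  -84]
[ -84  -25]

Answer: (1, 1, 0)

Derivation:
step 0: pivot -282 → sign −
step 1: pivot 1/47 → sign +
signature = (1, 1, 0)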